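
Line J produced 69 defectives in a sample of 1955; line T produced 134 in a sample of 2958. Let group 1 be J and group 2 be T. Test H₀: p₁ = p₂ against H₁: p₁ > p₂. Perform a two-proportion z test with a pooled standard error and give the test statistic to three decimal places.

p̂₁ = 69/1955 ≈ 0.035294, p̂₂ = 134/2958 ≈ 0.045301.
Pooled p̂ = (69+134)/(1955+2958) = 203/4913 = 0.041319.
SE = √(0.0396117 × 0.000849575) = 0.005801.
z = (0.035294 − 0.045301)/0.005801 = -0.010007/0.005801 = -1.725.

z = -1.725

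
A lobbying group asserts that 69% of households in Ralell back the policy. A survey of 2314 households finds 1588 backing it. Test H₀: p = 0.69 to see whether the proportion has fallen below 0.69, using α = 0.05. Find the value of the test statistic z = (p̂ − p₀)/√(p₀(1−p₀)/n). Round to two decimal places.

z = -0.39

p̂ = 1588/2314 ≈ 0.6863.
SE = √(p₀(1−p₀)/n) = √(0.2139/2314) = 0.0096.
z = (0.6863 − 0.69)/0.0096 = -0.0037/0.0096 = -0.39.
p-value = P(Z < -0.389) ≈ 0.3485, so at α = 0.05 we fail to reject H₀.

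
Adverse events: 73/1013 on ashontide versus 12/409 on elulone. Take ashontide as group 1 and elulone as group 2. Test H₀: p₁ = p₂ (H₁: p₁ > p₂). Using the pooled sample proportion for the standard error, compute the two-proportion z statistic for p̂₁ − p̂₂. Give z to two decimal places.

z = 3.08

p̂₁ = 73/1013 = 0.0721, p̂₂ = 12/409 = 0.0293.
Pooled p̂ = (73+12)/(1013+409) = 85/1422 = 0.0598.
SE = √(p̂(1−p̂)(1/n₁+1/n₂)) = √(0.0598·0.9402·0.00343215) = √(0.000192894) = 0.0139.
z = (0.0721 − 0.0293)/0.0139 = 0.0428/0.0139 = 3.08.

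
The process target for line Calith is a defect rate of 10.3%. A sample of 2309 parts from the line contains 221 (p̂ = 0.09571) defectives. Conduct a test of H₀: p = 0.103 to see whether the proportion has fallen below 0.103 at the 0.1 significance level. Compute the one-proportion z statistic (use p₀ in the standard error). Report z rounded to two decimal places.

z = -1.15

p̂ = 221/2309 ≈ 0.09571.
Standard error under H₀: √(0.103×0.897/2309) = 0.00633.
z = (0.09571 − 0.103)/0.00633 = -0.00729/0.00633 = -1.15.
p-value = P(Z < -1.152) ≈ 0.1246, so at α = 0.1 we fail to reject H₀.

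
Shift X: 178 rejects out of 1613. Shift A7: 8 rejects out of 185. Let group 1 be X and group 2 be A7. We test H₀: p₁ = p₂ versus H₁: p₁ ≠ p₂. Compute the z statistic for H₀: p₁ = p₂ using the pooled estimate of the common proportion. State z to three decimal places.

z = 2.839

p̂₁ = 178/1613 ≈ 0.11035, p̂₂ = 8/185 ≈ 0.04324.
Pooled p̂ = (178+8)/(1613+185) = 186/1798 = 0.10345.
SE = √(p̂(1−p̂)(1/n₁+1/n₂)) = √(0.10345·0.89655·0.00602537) = √(0.000558833) = 0.02364.
z = (0.11035 − 0.04324)/0.02364 = 0.06711/0.02364 = 2.839.
p-value = 2·P(Z > 2.839) ≈ 0.0045.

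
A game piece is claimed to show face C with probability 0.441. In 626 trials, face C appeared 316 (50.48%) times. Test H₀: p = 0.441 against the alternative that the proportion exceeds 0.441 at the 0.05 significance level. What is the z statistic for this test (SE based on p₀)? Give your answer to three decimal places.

p̂ = 316/626 = 0.50479.
SE = √(p₀(1−p₀)/n) = √(0.24652/626) = 0.01984.
z = (0.50479 − 0.441)/0.01984 = 0.06379/0.01984 = 3.215.
p-value = P(Z > 3.215) ≈ 0.0007, so at α = 0.05 we reject H₀.

z = 3.215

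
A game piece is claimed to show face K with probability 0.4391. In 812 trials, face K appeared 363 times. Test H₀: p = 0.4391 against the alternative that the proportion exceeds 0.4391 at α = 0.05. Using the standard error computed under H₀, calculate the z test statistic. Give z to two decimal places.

z = 0.46

p̂ = 363/812 = 0.44704.
Standard error under H₀: √(0.4391×0.5609/812) = 0.01742.
z = (0.44704 − 0.4391)/0.01742 = 0.00794/0.01742 = 0.46.
p-value = P(Z > 0.456) ≈ 0.3241; since p > α = 0.05, fail to reject H₀.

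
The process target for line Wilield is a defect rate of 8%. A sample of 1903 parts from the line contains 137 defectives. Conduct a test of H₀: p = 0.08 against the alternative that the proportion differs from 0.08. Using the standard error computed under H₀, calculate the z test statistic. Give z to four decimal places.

p̂ = 137/1903 ≈ 0.071992.
Under H₀, SE = √(0.08·0.92/1903) = √(3.86758e-05) = 0.006219.
z = (0.071992 − 0.08)/0.006219 = -0.008008/0.006219 = -1.2877.

z = -1.2877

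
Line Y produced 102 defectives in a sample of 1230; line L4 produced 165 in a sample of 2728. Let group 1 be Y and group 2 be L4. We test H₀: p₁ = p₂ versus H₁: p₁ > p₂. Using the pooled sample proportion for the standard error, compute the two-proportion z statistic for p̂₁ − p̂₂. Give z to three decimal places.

p̂₁ = 102/1230 = 0.082927, p̂₂ = 165/2728 = 0.060484.
Pooled p̂ = (102+165)/(1230+2728) = 267/3958 = 0.067458.
SE = √(0.0629077 × 0.00117958) = 0.008614.
z = (0.082927 − 0.060484)/0.008614 = 0.022443/0.008614 = 2.605.

z = 2.605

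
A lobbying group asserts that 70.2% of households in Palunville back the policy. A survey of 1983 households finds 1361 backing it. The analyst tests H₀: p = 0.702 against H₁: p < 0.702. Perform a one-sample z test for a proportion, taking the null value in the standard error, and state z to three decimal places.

p̂ = 1361/1983 ≈ 0.686334.
Standard error under H₀: √(0.702×0.298/1983) = 0.010271.
z = (0.686334 − 0.702)/0.010271 = -0.015666/0.010271 = -1.525.
p-value = P(Z < -1.525) ≈ 0.0636.

z = -1.525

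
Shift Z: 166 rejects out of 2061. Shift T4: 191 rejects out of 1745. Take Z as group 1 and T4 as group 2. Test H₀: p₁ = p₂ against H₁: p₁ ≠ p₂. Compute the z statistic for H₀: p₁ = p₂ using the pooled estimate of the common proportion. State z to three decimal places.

p̂₁ = 166/2061 ≈ 0.0805434, p̂₂ = 191/1745 ≈ 0.1094556.
Pooled p̂ = (166+191)/(2061+1745) = 357/3806 = 0.0937993.
SE = √(p̂(1−p̂)(1/n₁+1/n₂)) = √(0.0937993·0.9062007·0.00105827) = √(8.99537e-05) = 0.0094844.
z = (0.0805434 − 0.1094556)/0.0094844 = -0.0289122/0.0094844 = -3.048.
Two-sided p-value ≈ 2·Φ(−3.048) = 0.0023.

z = -3.048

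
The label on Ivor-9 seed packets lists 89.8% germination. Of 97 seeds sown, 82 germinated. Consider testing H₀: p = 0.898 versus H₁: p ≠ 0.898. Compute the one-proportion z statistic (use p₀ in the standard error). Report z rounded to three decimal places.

z = -1.713

p̂ = 82/97 ≈ 0.84536.
Standard error under H₀: √(0.898×0.102/97) = 0.03073.
z = (0.84536 − 0.898)/0.03073 = -0.05264/0.03073 = -1.713.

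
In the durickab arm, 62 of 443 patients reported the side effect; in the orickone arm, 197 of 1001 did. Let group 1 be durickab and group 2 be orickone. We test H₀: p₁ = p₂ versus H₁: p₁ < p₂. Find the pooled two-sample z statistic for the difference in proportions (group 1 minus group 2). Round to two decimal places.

p̂₁ = 62/443 = 0.13995, p̂₂ = 197/1001 = 0.19680.
Pooled p̂ = (62+197)/(443+1001) = 259/1444 = 0.17936.
SE = √(0.147192 × 0.00325634) = 0.02189.
z = (0.13995 − 0.19680)/0.02189 = -0.05685/0.02189 = -2.60.
p-value = P(Z < -2.597) ≈ 0.0047.

z = -2.60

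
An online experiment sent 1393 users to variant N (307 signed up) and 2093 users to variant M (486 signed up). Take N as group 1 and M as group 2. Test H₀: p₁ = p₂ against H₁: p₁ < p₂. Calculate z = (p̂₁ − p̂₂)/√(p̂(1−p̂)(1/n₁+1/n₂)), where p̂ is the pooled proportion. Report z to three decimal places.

p̂₁ = 307/1393 = 0.220388, p̂₂ = 486/2093 = 0.232203.
Pooled p̂ = (307+486)/(1393+2093) = 793/3486 = 0.227481.
SE = √(p̂(1−p̂)(1/n₁+1/n₂)) = √(0.227481·0.772519·0.00119566) = √(0.000210117) = 0.014495.
z = (0.220388 − 0.232203)/0.014495 = -0.011815/0.014495 = -0.815.

z = -0.815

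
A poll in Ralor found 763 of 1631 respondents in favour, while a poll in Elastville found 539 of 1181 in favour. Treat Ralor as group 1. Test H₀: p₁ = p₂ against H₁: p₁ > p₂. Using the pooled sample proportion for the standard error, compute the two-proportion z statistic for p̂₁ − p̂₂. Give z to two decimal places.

p̂₁ = 763/1631 = 0.4678, p̂₂ = 539/1181 = 0.4564.
Pooled p̂ = (763+539)/(1631+1181) = 1302/2812 = 0.4630.
SE = √(p̂(1−p̂)(1/n₁+1/n₂)) = √(0.4630·0.5370·0.00145986) = √(0.000362968) = 0.0191.
z = (0.4678 − 0.4564)/0.0191 = 0.0114/0.0191 = 0.60.
p-value = P(Z > 0.599) ≈ 0.2745.

z = 0.60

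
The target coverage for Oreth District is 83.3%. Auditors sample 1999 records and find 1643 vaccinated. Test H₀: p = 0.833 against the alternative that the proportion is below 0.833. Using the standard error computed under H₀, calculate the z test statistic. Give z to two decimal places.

z = -1.33

p̂ = 1643/1999 ≈ 0.82191.
Standard error under H₀: √(0.833×0.167/1999) = 0.00834.
z = (0.82191 − 0.833)/0.00834 = -0.01109/0.00834 = -1.33.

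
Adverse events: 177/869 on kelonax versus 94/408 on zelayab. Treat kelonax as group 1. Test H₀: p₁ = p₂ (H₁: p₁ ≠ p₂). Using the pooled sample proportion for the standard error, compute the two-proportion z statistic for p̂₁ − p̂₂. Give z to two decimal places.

z = -1.09

p̂₁ = 177/869 ≈ 0.2037, p̂₂ = 94/408 ≈ 0.2304.
Pooled p̂ = (177+94)/(869+408) = 271/1277 = 0.2122.
SE = √(0.16718 × 0.00360173) = 0.0245.
z = (0.2037 − 0.2304)/0.0245 = -0.0267/0.0245 = -1.09.
p-value = 2·P(Z > 1.088) ≈ 0.2764.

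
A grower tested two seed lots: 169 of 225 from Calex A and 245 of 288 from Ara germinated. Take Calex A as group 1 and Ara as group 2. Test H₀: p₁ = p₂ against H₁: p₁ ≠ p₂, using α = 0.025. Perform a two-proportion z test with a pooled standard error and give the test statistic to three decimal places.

p̂₁ = 169/225 = 0.75111, p̂₂ = 245/288 = 0.85069.
Pooled p̂ = (169+245)/(225+288) = 414/513 = 0.80702.
SE = √(p̂(1−p̂)(1/n₁+1/n₂)) = √(0.80702·0.19298·0.00791667) = √(0.00123294) = 0.03511.
z = (0.75111 − 0.85069)/0.03511 = -0.09958/0.03511 = -2.836.
p-value = 2·P(Z > 2.836) ≈ 0.0046, so at α = 0.025 we reject H₀.

z = -2.836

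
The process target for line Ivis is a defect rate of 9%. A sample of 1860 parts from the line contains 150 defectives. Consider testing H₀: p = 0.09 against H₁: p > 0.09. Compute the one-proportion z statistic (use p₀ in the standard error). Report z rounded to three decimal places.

z = -1.410

p̂ = 150/1860 ≈ 0.080645.
Standard error under H₀: √(0.09×0.91/1860) = 0.006636.
z = (0.080645 − 0.09)/0.006636 = -0.009355/0.006636 = -1.410.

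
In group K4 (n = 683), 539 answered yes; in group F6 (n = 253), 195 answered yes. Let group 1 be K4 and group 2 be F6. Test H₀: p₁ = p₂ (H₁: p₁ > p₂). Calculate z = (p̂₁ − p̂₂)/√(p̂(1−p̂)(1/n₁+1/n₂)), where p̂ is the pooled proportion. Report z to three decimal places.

z = 0.608

p̂₁ = 539/683 = 0.78917, p̂₂ = 195/253 = 0.77075.
Pooled p̂ = (539+195)/(683+253) = 734/936 = 0.78419.
SE = √(0.169237 × 0.0054167) = 0.03028.
z = (0.78917 − 0.77075)/0.03028 = 0.01842/0.03028 = 0.608.
p-value = P(Z > 0.608) ≈ 0.2715.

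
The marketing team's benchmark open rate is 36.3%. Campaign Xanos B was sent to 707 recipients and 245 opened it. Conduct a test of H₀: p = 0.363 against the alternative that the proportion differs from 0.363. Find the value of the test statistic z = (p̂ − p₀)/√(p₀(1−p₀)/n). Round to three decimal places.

z = -0.910

p̂ = 245/707 ≈ 0.346535.
Under H₀, SE = √(0.363·0.637/707) = √(0.000327059) = 0.018085.
z = (0.346535 − 0.363)/0.018085 = -0.016465/0.018085 = -0.910.
Two-sided p-value ≈ 2·Φ(−0.910) = 0.3626.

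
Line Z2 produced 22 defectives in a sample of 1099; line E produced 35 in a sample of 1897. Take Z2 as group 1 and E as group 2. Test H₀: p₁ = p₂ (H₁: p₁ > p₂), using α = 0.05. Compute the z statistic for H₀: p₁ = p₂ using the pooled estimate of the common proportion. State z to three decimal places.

p̂₁ = 22/1099 ≈ 0.02002, p̂₂ = 35/1897 ≈ 0.01845.
Pooled p̂ = (22+35)/(1099+1897) = 57/2996 = 0.01903.
SE = √(0.0186634 × 0.00143707) = 0.00518.
z = (0.02002 − 0.01845)/0.00518 = 0.00157/0.00518 = 0.303.
p-value = P(Z > 0.303) ≈ 0.3810. With α = 0.05, fail to reject H₀.

z = 0.303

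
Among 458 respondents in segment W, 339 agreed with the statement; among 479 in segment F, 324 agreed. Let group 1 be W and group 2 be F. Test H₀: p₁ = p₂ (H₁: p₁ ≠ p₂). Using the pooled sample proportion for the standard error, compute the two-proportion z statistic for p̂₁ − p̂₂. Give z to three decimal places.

p̂₁ = 339/458 ≈ 0.74017, p̂₂ = 324/479 ≈ 0.67641.
Pooled p̂ = (339+324)/(458+479) = 663/937 = 0.70758.
SE = √(0.206912 × 0.00427109) = 0.02973.
z = (0.74017 − 0.67641)/0.02973 = 0.06376/0.02973 = 2.145.

z = 2.145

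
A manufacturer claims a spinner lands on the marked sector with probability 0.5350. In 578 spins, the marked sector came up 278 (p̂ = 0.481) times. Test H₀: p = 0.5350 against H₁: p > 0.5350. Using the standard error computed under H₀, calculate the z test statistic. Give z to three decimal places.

z = -2.604

p̂ = 278/578 ≈ 0.48097.
SE = √(p₀(1−p₀)/n) = √(0.24877/578) = 0.02075.
z = (0.48097 − 0.535)/0.02075 = -0.05403/0.02075 = -2.604.
p-value = P(Z > -2.604) ≈ 0.9954.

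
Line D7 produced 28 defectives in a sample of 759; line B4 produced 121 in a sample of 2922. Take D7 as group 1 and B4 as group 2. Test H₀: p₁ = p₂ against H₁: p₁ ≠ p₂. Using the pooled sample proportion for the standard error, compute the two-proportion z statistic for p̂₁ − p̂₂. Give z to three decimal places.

p̂₁ = 28/759 ≈ 0.03689, p̂₂ = 121/2922 ≈ 0.04141.
Pooled p̂ = (28+121)/(759+2922) = 149/3681 = 0.04048.
SE = √(p̂(1−p̂)(1/n₁+1/n₂)) = √(0.04048·0.95952·0.00165975) = √(6.44643e-05) = 0.00803.
z = (0.03689 − 0.04141)/0.00803 = -0.00452/0.00803 = -0.563.

z = -0.563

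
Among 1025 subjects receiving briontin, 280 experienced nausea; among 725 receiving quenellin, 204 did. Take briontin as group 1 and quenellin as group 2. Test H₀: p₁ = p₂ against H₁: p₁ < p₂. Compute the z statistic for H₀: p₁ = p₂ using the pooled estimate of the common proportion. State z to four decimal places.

p̂₁ = 280/1025 = 0.2731707, p̂₂ = 204/725 = 0.2813793.
Pooled p̂ = (280+204)/(1025+725) = 484/1750 = 0.2765714.
SE = √(0.20008 × 0.00235492) = 0.0217065.
z = (0.2731707 − 0.2813793)/0.0217065 = -0.0082086/0.0217065 = -0.3782.

z = -0.3782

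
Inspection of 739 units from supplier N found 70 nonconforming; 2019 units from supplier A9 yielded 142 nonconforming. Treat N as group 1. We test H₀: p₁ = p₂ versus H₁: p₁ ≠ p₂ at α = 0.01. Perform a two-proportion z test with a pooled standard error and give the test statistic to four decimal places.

p̂₁ = 70/739 ≈ 0.094723, p̂₂ = 142/2019 ≈ 0.070332.
Pooled p̂ = (70+142)/(739+2019) = 212/2758 = 0.076867.
SE = √(p̂(1−p̂)(1/n₁+1/n₂)) = √(0.076867·0.923133·0.00184847) = √(0.000131165) = 0.011453.
z = (0.094723 − 0.070332)/0.011453 = 0.024391/0.011453 = 2.1297.
Two-sided p-value ≈ 2·Φ(−2.130) = 0.0332; since p > α = 0.01, fail to reject H₀.

z = 2.1297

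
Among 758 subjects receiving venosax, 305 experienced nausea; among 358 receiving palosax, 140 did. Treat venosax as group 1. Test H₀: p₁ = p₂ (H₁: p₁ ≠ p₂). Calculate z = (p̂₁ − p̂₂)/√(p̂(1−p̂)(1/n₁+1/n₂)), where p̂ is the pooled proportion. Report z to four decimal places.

z = 0.3603

p̂₁ = 305/758 = 0.402375, p̂₂ = 140/358 = 0.391061.
Pooled p̂ = (305+140)/(758+358) = 445/1116 = 0.398746.
SE = √(p̂(1−p̂)(1/n₁+1/n₂)) = √(0.398746·0.601254·0.00411256) = √(0.000985975) = 0.031400.
z = (0.402375 − 0.391061)/0.031400 = 0.011314/0.031400 = 0.3603.
p-value = 2·P(Z > 0.360) ≈ 0.7186.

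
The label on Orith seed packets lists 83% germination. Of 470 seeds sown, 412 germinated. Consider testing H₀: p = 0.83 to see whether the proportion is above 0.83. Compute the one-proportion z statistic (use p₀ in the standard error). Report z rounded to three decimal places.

p̂ = 412/470 ≈ 0.87660.
SE = √(p₀(1−p₀)/n) = √(0.1411/470) = 0.01733.
z = (0.87660 − 0.83)/0.01733 = 0.04660/0.01733 = 2.689.
p-value = P(Z > 2.689) ≈ 0.0036.

z = 2.689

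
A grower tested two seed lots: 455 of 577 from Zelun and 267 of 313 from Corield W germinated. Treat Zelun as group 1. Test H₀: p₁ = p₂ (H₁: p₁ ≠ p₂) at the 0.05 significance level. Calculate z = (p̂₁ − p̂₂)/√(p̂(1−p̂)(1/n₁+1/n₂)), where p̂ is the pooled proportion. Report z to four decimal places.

z = -2.3470

p̂₁ = 455/577 ≈ 0.7885615, p̂₂ = 267/313 ≈ 0.8530351.
Pooled p̂ = (455+267)/(577+313) = 722/890 = 0.8112360.
SE = √(0.153132 × 0.00492799) = 0.0274706.
z = (0.7885615 − 0.8530351)/0.0274706 = -0.0644736/0.0274706 = -2.3470.
p-value = 2·P(Z > 2.347) ≈ 0.0189, so at α = 0.05 we reject H₀.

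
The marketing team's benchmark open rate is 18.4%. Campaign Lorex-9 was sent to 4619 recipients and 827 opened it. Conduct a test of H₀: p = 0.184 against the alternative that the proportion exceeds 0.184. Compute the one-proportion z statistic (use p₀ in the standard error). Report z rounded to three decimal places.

z = -0.869

p̂ = 827/4619 ≈ 0.179043.
Standard error under H₀: √(0.184×0.816/4619) = 0.005701.
z = (0.179043 − 0.184)/0.005701 = -0.004957/0.005701 = -0.869.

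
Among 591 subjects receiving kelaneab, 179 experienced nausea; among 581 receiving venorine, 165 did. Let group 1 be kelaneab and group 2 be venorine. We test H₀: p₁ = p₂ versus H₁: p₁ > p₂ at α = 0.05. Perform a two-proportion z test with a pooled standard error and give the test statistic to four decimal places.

p̂₁ = 179/591 ≈ 0.302876, p̂₂ = 165/581 ≈ 0.283993.
Pooled p̂ = (179+165)/(591+581) = 344/1172 = 0.293515.
SE = √(0.207364 × 0.00341322) = 0.026604.
z = (0.302876 − 0.283993)/0.026604 = 0.018883/0.026604 = 0.7098.
p-value = P(Z > 0.710) ≈ 0.2389, so at α = 0.05 we fail to reject H₀.

z = 0.7098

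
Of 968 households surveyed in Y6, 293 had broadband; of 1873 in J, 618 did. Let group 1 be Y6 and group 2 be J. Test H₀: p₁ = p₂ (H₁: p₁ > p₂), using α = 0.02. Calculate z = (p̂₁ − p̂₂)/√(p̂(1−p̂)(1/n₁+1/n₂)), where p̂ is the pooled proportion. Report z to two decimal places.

z = -1.48

p̂₁ = 293/968 = 0.3027, p̂₂ = 618/1873 = 0.3300.
Pooled p̂ = (293+618)/(968+1873) = 911/2841 = 0.3207.
SE = √(0.217838 × 0.00156696) = 0.0185.
z = (0.3027 − 0.3300)/0.0185 = -0.0273/0.0185 = -1.48.
p-value = P(Z > -1.476) ≈ 0.9300, so at α = 0.02 we fail to reject H₀.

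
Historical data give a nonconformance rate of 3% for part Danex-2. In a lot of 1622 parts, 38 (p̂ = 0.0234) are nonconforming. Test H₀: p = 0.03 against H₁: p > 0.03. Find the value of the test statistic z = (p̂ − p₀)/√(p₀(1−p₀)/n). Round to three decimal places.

p̂ = 38/1622 = 0.0234279.
Under H₀, SE = √(0.03·0.97/1622) = √(1.79408e-05) = 0.0042357.
z = (0.0234279 − 0.03)/0.0042357 = -0.0065721/0.0042357 = -1.552.
p-value = P(Z > -1.552) ≈ 0.9396.

z = -1.552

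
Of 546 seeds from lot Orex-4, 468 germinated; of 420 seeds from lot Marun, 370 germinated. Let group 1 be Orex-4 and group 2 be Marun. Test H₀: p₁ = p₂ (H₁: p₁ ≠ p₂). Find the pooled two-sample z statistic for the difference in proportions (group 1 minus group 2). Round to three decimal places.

z = -1.082

p̂₁ = 468/546 ≈ 0.85714, p̂₂ = 370/420 ≈ 0.88095.
Pooled p̂ = (468+370)/(546+420) = 838/966 = 0.86749.
SE = √(p̂(1−p̂)(1/n₁+1/n₂)) = √(0.86749·0.13251·0.00421245) = √(0.000484211) = 0.02200.
z = (0.85714 − 0.88095)/0.02200 = -0.02381/0.02200 = -1.082.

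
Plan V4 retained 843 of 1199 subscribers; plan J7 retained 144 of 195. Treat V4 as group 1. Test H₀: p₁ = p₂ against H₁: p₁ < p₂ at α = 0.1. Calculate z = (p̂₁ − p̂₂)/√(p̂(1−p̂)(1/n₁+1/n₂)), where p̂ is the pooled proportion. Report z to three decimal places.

z = -1.008

p̂₁ = 843/1199 = 0.703086, p̂₂ = 144/195 = 0.738462.
Pooled p̂ = (843+144)/(1199+195) = 987/1394 = 0.708034.
SE = √(p̂(1−p̂)(1/n₁+1/n₂)) = √(0.708034·0.291966·0.00596223) = √(0.00123252) = 0.035107.
z = (0.703086 − 0.738462)/0.035107 = -0.035376/0.035107 = -1.008.
p-value = P(Z < -1.008) ≈ 0.1568, so at α = 0.1 we fail to reject H₀.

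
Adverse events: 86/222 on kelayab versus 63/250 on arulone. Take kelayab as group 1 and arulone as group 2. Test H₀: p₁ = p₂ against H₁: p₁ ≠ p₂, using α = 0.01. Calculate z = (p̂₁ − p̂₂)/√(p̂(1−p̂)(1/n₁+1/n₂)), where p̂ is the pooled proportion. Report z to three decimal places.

p̂₁ = 86/222 ≈ 0.38739, p̂₂ = 63/250 ≈ 0.25200.
Pooled p̂ = (86+63)/(222+250) = 149/472 = 0.31568.
SE = √(0.216025 × 0.0085045) = 0.04286.
z = (0.38739 − 0.25200)/0.04286 = 0.13539/0.04286 = 3.159.
Two-sided p-value ≈ 2·Φ(−3.159) = 0.0016, so at α = 0.01 we reject H₀.

z = 3.159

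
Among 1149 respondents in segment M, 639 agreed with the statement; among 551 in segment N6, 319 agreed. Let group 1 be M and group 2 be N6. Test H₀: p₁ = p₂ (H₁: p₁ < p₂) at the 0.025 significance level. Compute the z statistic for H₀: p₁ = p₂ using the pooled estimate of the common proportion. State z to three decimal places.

p̂₁ = 639/1149 = 0.55614, p̂₂ = 319/551 = 0.57895.
Pooled p̂ = (639+319)/(1149+551) = 958/1700 = 0.56353.
SE = √(0.245964 × 0.0026852) = 0.02570.
z = (0.55614 − 0.57895)/0.02570 = -0.02281/0.02570 = -0.888.
p-value = P(Z < -0.888) ≈ 0.1874; since p > α = 0.025, fail to reject H₀.

z = -0.888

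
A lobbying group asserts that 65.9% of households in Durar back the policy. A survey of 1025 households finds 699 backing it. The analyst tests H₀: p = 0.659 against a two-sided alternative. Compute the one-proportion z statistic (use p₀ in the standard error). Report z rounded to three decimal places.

z = 1.550

p̂ = 699/1025 = 0.68195.
Standard error under H₀: √(0.659×0.341/1025) = 0.01481.
z = (0.68195 − 0.659)/0.01481 = 0.02295/0.01481 = 1.550.
Two-sided p-value ≈ 2·Φ(−1.550) = 0.1211.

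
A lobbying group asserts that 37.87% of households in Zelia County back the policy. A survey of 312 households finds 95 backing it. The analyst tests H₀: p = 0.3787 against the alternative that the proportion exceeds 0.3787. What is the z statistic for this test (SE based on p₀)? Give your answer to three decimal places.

z = -2.702

p̂ = 95/312 = 0.30449.
Standard error under H₀: √(0.3787×0.6213/312) = 0.02746.
z = (0.30449 − 0.3787)/0.02746 = -0.07421/0.02746 = -2.702.
p-value = P(Z > -2.702) ≈ 0.9966.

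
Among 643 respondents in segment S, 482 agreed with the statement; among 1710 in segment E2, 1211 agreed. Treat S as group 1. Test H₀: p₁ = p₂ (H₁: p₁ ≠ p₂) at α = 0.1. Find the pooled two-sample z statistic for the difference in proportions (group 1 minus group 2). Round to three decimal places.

z = 1.993

p̂₁ = 482/643 = 0.74961, p̂₂ = 1211/1710 = 0.70819.
Pooled p̂ = (482+1211)/(643+1710) = 1693/2353 = 0.71951.
SE = √(p̂(1−p̂)(1/n₁+1/n₂)) = √(0.71951·0.28049·0.00214001) = √(0.000431889) = 0.02078.
z = (0.74961 − 0.70819)/0.02078 = 0.04142/0.02078 = 1.993.
Two-sided p-value ≈ 2·Φ(−1.993) = 0.0462; since p < α = 0.1, reject H₀.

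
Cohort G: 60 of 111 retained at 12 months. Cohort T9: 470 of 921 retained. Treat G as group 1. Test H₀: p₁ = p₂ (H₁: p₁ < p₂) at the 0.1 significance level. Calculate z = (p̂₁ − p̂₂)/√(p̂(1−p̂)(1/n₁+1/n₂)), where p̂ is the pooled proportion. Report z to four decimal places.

p̂₁ = 60/111 = 0.540541, p̂₂ = 470/921 = 0.510315.
Pooled p̂ = (60+470)/(111+921) = 530/1032 = 0.513566.
SE = √(p̂(1−p̂)(1/n₁+1/n₂)) = √(0.513566·0.486434·0.0100948) = √(0.00252184) = 0.050218.
z = (0.540541 − 0.510315)/0.050218 = 0.030226/0.050218 = 0.6019.
p-value = P(Z < 0.602) ≈ 0.7264; since p > α = 0.1, fail to reject H₀.

z = 0.6019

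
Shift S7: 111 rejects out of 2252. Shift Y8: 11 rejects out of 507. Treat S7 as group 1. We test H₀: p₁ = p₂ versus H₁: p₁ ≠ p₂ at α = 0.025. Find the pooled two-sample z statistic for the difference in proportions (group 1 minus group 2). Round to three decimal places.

z = 2.730

p̂₁ = 111/2252 ≈ 0.049290, p̂₂ = 11/507 ≈ 0.021696.
Pooled p̂ = (111+11)/(2252+507) = 122/2759 = 0.044219.
SE = √(0.0422636 × 0.00241644) = 0.010106.
z = (0.049290 − 0.021696)/0.010106 = 0.027594/0.010106 = 2.730.
p-value = 2·P(Z > 2.730) ≈ 0.0063; since p < α = 0.025, reject H₀.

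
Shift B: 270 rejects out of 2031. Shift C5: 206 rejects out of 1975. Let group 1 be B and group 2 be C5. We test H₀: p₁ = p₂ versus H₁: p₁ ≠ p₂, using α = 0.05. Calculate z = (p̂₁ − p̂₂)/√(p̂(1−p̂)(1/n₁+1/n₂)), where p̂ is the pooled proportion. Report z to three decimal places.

z = 2.800

p̂₁ = 270/2031 ≈ 0.13294, p̂₂ = 206/1975 ≈ 0.10430.
Pooled p̂ = (270+206)/(2031+1975) = 476/4006 = 0.11882.
SE = √(0.104703 × 0.000998697) = 0.01023.
z = (0.13294 − 0.10430)/0.01023 = 0.02864/0.01023 = 2.800.
Two-sided p-value ≈ 2·Φ(−2.800) = 0.0051. With α = 0.05, reject H₀.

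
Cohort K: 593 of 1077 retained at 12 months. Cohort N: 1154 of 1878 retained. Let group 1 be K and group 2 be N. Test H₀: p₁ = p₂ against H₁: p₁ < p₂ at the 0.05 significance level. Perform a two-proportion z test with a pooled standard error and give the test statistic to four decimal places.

z = -3.3995

p̂₁ = 593/1077 ≈ 0.5506035, p̂₂ = 1154/1878 ≈ 0.6144835.
Pooled p̂ = (593+1154)/(1077+1878) = 1747/2955 = 0.5912014.
SE = √(0.241682 × 0.00146099) = 0.0187908.
z = (0.5506035 − 0.6144835)/0.0187908 = -0.0638800/0.0187908 = -3.3995.
p-value = P(Z < -3.400) ≈ 0.0003, so at α = 0.05 we reject H₀.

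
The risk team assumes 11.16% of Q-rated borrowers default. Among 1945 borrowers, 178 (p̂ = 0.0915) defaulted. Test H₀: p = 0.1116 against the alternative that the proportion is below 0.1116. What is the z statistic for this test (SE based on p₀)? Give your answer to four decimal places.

z = -2.8129

p̂ = 178/1945 ≈ 0.0915167.
Standard error under H₀: √(0.1116×0.8884/1945) = 0.0071396.
z = (0.0915167 − 0.1116)/0.0071396 = -0.0200833/0.0071396 = -2.8129.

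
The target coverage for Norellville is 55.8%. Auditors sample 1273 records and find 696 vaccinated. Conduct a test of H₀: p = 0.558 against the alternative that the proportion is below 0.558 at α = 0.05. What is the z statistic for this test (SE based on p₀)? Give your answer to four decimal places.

z = -0.8090

p̂ = 696/1273 = 0.546740.
SE = √(p₀(1−p₀)/n) = √(0.24664/1273) = 0.013919.
z = (0.546740 − 0.558)/0.013919 = -0.011260/0.013919 = -0.8090.
p-value = P(Z < -0.809) ≈ 0.2093. With α = 0.05, fail to reject H₀.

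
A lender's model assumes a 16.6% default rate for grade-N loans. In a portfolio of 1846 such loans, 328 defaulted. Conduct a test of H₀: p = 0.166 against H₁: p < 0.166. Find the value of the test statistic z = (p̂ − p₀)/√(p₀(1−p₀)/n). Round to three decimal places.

z = 1.349

p̂ = 328/1846 ≈ 0.17768.
Standard error under H₀: √(0.166×0.834/1846) = 0.00866.
z = (0.17768 − 0.166)/0.00866 = 0.01168/0.00866 = 1.349.
p-value = P(Z < 1.349) ≈ 0.9113.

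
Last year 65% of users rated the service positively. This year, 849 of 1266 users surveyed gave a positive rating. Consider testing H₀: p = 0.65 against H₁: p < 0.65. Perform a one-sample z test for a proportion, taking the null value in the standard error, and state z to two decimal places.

p̂ = 849/1266 ≈ 0.6706.
Under H₀, SE = √(0.65·0.35/1266) = √(0.0001797) = 0.0134.
z = (0.6706 − 0.65)/0.0134 = 0.0206/0.0134 = 1.54.

z = 1.54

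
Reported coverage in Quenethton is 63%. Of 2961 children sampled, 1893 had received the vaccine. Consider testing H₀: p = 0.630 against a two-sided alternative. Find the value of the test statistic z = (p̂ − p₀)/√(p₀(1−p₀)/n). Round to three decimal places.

p̂ = 1893/2961 ≈ 0.639311.
Standard error under H₀: √(0.63×0.37/2961) = 0.008873.
z = (0.639311 − 0.63)/0.008873 = 0.009311/0.008873 = 1.049.

z = 1.049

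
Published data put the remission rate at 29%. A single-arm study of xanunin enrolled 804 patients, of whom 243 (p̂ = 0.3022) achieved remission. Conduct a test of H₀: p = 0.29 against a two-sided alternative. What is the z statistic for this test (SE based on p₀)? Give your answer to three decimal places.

z = 0.765

p̂ = 243/804 = 0.30224.
SE = √(p₀(1−p₀)/n) = √(0.2059/804) = 0.01600.
z = (0.30224 − 0.29)/0.01600 = 0.01224/0.01600 = 0.765.
Two-sided p-value ≈ 2·Φ(−0.765) = 0.4444.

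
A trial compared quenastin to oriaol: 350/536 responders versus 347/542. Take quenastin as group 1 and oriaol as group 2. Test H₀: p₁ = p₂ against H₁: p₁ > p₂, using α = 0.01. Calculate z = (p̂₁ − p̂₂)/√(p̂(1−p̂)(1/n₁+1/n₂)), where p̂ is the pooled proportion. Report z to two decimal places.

z = 0.44

p̂₁ = 350/536 ≈ 0.6530, p̂₂ = 347/542 ≈ 0.6402.
Pooled p̂ = (350+347)/(536+542) = 697/1078 = 0.6466.
SE = √(p̂(1−p̂)(1/n₁+1/n₂)) = √(0.6466·0.3534·0.00371069) = √(0.000847959) = 0.0291.
z = (0.6530 − 0.6402)/0.0291 = 0.0128/0.0291 = 0.44.
p-value = P(Z > 0.438) ≈ 0.3306. With α = 0.01, fail to reject H₀.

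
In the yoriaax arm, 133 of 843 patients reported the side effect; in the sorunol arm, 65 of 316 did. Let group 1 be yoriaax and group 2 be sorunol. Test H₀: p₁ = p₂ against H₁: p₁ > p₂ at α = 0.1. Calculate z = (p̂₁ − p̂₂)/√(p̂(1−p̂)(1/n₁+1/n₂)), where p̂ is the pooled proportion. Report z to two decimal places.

z = -1.93

p̂₁ = 133/843 = 0.1578, p̂₂ = 65/316 = 0.2057.
Pooled p̂ = (133+65)/(843+316) = 198/1159 = 0.1708.
SE = √(0.141652 × 0.0043508) = 0.0248.
z = (0.1578 − 0.2057)/0.0248 = -0.0479/0.0248 = -1.93.
p-value = P(Z > -1.931) ≈ 0.9732, so at α = 0.1 we fail to reject H₀.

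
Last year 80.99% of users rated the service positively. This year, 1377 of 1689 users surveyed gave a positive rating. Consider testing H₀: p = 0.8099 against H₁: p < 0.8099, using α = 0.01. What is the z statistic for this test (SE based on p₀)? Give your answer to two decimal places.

z = 0.56

p̂ = 1377/1689 = 0.81528.
Under H₀, SE = √(0.8099·0.1901/1689) = √(9.11557e-05) = 0.00955.
z = (0.81528 − 0.8099)/0.00955 = 0.00538/0.00955 = 0.56.
p-value = P(Z < 0.563) ≈ 0.7133. With α = 0.01, fail to reject H₀.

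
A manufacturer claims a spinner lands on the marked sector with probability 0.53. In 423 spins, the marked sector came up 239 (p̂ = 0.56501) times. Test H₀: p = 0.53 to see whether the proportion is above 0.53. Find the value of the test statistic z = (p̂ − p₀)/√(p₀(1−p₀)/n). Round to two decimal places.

z = 1.44

p̂ = 239/423 = 0.5650.
SE = √(p₀(1−p₀)/n) = √(0.2491/423) = 0.0243.
z = (0.5650 − 0.53)/0.0243 = 0.0350/0.0243 = 1.44.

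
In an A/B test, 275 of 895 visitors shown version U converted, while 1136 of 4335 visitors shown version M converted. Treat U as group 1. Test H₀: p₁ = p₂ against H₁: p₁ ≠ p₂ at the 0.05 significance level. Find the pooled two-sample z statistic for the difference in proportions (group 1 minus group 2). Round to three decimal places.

p̂₁ = 275/895 ≈ 0.30726, p̂₂ = 1136/4335 ≈ 0.26205.
Pooled p̂ = (275+1136)/(895+4335) = 1411/5230 = 0.26979.
SE = √(0.197003 × 0.001348) = 0.01630.
z = (0.30726 − 0.26205)/0.01630 = 0.04521/0.01630 = 2.774.
Two-sided p-value ≈ 2·Φ(−2.774) = 0.0055; since p < α = 0.05, reject H₀.

z = 2.774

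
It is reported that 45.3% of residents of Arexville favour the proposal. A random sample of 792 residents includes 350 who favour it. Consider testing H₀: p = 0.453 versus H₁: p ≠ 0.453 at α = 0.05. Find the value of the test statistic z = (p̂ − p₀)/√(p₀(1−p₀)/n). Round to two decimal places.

p̂ = 350/792 ≈ 0.4419.
Standard error under H₀: √(0.453×0.547/792) = 0.0177.
z = (0.4419 − 0.453)/0.0177 = -0.0111/0.0177 = -0.63.
Two-sided p-value ≈ 2·Φ(−0.626) = 0.5310; since p > α = 0.05, fail to reject H₀.

z = -0.63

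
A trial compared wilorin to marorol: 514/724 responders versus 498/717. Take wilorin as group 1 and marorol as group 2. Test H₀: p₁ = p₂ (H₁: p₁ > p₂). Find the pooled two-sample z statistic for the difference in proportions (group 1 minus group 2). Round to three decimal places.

p̂₁ = 514/724 ≈ 0.709945, p̂₂ = 498/717 ≈ 0.694561.
Pooled p̂ = (514+498)/(724+717) = 1012/1441 = 0.702290.
SE = √(p̂(1−p̂)(1/n₁+1/n₂)) = √(0.702290·0.297710·0.00277592) = √(0.000580385) = 0.024091.
z = (0.709945 − 0.694561)/0.024091 = 0.015384/0.024091 = 0.639.
p-value = P(Z > 0.639) ≈ 0.2615.

z = 0.639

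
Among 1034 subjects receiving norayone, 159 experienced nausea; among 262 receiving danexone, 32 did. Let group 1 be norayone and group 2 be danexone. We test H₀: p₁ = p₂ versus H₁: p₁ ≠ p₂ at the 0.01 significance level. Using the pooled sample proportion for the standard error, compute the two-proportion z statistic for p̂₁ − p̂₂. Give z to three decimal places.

p̂₁ = 159/1034 = 0.15377, p̂₂ = 32/262 = 0.12214.
Pooled p̂ = (159+32)/(1034+262) = 191/1296 = 0.14738.
SE = √(0.125657 × 0.00478391) = 0.02452.
z = (0.15377 − 0.12214)/0.02452 = 0.03163/0.02452 = 1.290.
p-value = 2·P(Z > 1.290) ≈ 0.1970, so at α = 0.01 we fail to reject H₀.

z = 1.290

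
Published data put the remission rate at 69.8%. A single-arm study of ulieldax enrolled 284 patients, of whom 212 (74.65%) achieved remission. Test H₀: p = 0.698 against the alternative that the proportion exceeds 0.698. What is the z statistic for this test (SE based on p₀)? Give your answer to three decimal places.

p̂ = 212/284 = 0.746479.
Standard error under H₀: √(0.698×0.302/284) = 0.027244.
z = (0.746479 − 0.698)/0.027244 = 0.048479/0.027244 = 1.779.

z = 1.779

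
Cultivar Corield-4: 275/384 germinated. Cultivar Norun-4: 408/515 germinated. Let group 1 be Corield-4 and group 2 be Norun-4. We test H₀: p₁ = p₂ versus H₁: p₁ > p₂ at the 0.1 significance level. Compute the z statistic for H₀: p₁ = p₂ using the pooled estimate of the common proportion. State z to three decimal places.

z = -2.641

p̂₁ = 275/384 ≈ 0.71615, p̂₂ = 408/515 ≈ 0.79223.
Pooled p̂ = (275+408)/(384+515) = 683/899 = 0.75973.
SE = √(p̂(1−p̂)(1/n₁+1/n₂)) = √(0.75973·0.24027·0.00454591) = √(0.000829806) = 0.02881.
z = (0.71615 − 0.79223)/0.02881 = -0.07608/0.02881 = -2.641.
p-value = P(Z > -2.641) ≈ 0.9959, so at α = 0.1 we fail to reject H₀.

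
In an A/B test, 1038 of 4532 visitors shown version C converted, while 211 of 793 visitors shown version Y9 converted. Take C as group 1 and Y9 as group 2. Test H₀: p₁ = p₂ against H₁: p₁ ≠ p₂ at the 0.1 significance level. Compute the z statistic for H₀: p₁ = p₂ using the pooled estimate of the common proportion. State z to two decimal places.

z = -2.27

p̂₁ = 1038/4532 ≈ 0.22904, p̂₂ = 211/793 ≈ 0.26608.
Pooled p̂ = (1038+211)/(4532+793) = 1249/5325 = 0.23455.
SE = √(0.179538 × 0.00148169) = 0.01631.
z = (0.22904 − 0.26608)/0.01631 = -0.03704/0.01631 = -2.27.
Two-sided p-value ≈ 2·Φ(−2.271) = 0.0231; since p < α = 0.1, reject H₀.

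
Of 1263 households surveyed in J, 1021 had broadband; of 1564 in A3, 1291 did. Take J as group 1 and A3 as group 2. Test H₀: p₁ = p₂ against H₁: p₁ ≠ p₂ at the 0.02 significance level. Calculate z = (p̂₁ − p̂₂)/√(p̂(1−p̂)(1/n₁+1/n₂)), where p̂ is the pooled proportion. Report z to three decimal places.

p̂₁ = 1021/1263 = 0.80839, p̂₂ = 1291/1564 = 0.82545.
Pooled p̂ = (1021+1291)/(1263+1564) = 2312/2827 = 0.81783.
SE = √(p̂(1−p̂)(1/n₁+1/n₂)) = √(0.81783·0.18217·0.00143115) = √(0.000213221) = 0.01460.
z = (0.80839 − 0.82545)/0.01460 = -0.01706/0.01460 = -1.168.
Two-sided p-value ≈ 2·Φ(−1.168) = 0.2428. With α = 0.02, fail to reject H₀.

z = -1.168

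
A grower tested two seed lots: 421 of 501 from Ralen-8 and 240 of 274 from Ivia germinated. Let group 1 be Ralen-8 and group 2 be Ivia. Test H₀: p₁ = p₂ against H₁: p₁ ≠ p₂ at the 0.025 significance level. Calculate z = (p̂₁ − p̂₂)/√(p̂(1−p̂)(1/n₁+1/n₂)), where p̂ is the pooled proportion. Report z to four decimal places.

p̂₁ = 421/501 ≈ 0.840319, p̂₂ = 240/274 ≈ 0.875912.
Pooled p̂ = (421+240)/(501+274) = 661/775 = 0.852903.
SE = √(p̂(1−p̂)(1/n₁+1/n₂)) = √(0.852903·0.147097·0.00564564) = √(0.000708298) = 0.026614.
z = (0.840319 − 0.875912)/0.026614 = -0.035593/0.026614 = -1.3374.
Two-sided p-value ≈ 2·Φ(−1.337) = 0.1811. With α = 0.025, fail to reject H₀.

z = -1.3374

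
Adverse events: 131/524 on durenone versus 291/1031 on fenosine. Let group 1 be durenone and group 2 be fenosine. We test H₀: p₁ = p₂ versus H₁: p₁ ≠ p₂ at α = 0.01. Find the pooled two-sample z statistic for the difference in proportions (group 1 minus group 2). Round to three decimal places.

p̂₁ = 131/524 ≈ 0.25000, p̂₂ = 291/1031 ≈ 0.28225.
Pooled p̂ = (131+291)/(524+1031) = 422/1555 = 0.27138.
SE = √(0.197734 × 0.00287833) = 0.02386.
z = (0.25000 − 0.28225)/0.02386 = -0.03225/0.02386 = -1.352.
p-value = 2·P(Z > 1.352) ≈ 0.1764, so at α = 0.01 we fail to reject H₀.

z = -1.352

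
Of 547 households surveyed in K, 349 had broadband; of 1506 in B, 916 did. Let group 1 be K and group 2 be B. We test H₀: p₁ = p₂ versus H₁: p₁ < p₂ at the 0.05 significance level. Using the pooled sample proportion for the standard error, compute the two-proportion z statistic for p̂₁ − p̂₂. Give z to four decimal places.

z = 1.2271

p̂₁ = 349/547 = 0.638026, p̂₂ = 916/1506 = 0.608234.
Pooled p̂ = (349+916)/(547+1506) = 1265/2053 = 0.616171.
SE = √(p̂(1−p̂)(1/n₁+1/n₂)) = √(0.616171·0.383829·0.00249216) = √(0.000589407) = 0.024278.
z = (0.638026 − 0.608234)/0.024278 = 0.029792/0.024278 = 1.2271.
p-value = P(Z < 1.227) ≈ 0.8901. With α = 0.05, fail to reject H₀.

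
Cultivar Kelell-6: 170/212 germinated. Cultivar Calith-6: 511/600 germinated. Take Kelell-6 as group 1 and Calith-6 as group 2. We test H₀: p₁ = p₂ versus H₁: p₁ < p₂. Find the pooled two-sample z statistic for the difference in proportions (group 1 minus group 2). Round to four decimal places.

p̂₁ = 170/212 = 0.801887, p̂₂ = 511/600 = 0.851667.
Pooled p̂ = (170+511)/(212+600) = 681/812 = 0.838670.
SE = √(p̂(1−p̂)(1/n₁+1/n₂)) = √(0.838670·0.161330·0.00638365) = √(0.000863725) = 0.029389.
z = (0.801887 − 0.851667)/0.029389 = -0.049780/0.029389 = -1.6938.
p-value = P(Z < -1.694) ≈ 0.0452.

z = -1.6938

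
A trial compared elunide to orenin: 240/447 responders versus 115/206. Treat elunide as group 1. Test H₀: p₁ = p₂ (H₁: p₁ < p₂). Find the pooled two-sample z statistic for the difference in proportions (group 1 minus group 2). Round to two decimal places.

z = -0.51

p̂₁ = 240/447 = 0.5369, p̂₂ = 115/206 = 0.5583.
Pooled p̂ = (240+115)/(447+206) = 355/653 = 0.5436.
SE = √(p̂(1−p̂)(1/n₁+1/n₂)) = √(0.5436·0.4564·0.00709151) = √(0.00175937) = 0.0419.
z = (0.5369 − 0.5583)/0.0419 = -0.0214/0.0419 = -0.51.
p-value = P(Z < -0.509) ≈ 0.3055.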